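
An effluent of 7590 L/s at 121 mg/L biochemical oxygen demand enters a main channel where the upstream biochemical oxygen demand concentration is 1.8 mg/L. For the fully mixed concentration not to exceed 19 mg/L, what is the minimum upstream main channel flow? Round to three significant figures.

Set C_mix = 19: (Q·1.800 + 7590·121.0) / (Q + 7590) = 19
→ Q = 7590·(121.0 − 19)/(19 − 1.800) = 45010 L/s.

45000 L/s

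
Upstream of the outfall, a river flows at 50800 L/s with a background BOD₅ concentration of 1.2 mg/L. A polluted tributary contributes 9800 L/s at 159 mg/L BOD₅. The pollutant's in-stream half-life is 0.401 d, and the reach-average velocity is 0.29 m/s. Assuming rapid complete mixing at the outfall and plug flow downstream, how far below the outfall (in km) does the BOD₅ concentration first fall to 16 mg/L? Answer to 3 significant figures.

7.43 km

Conservation of mass: C = (50800·1.200 + 9800·159.0) / 60600 = 1619000/60600 = 26.72 mg/L.
Half-life 0.401 d → k = ln 2 / 0.401 = 1.729 d⁻¹.
Set 26.72·exp(−k·t) = 16 → t = ln(26.72/16)/k = 25630 s = 7.120 h.
Distance = v·t = 0.29·25630 = 7433 m = 7.433 km.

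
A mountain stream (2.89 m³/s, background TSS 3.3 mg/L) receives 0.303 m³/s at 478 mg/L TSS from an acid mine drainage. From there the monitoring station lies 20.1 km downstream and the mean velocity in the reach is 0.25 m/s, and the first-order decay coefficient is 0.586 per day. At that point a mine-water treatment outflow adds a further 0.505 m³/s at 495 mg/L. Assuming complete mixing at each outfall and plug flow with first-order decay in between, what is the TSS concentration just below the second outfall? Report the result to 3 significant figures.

91.8 mg/L

Conservation of mass: C = (2.890·3.300 + 0.3030·478.0) / 3.193 = 154.4/3.193 = 48.35 mg/L; combined flow 3.193 m³/s.
Travel time t = 20.1·1000 / 0.25 = 80400 s = 22.33 h.
After decay, C = 48.35 × e^(−kt) = 48.35 × 0.5797 = 28.02 mg/L.
At the second outfall, C = (3.193·28.02 + 0.5050·495.0) / (3.193 + 0.5050) = 91.80 mg/L.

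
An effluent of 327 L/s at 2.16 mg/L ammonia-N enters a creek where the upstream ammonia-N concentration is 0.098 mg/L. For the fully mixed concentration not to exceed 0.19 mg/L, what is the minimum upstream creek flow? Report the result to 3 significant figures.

Set C_mix = 0.19: (Q·0.09800 + 327.0·2.160) / (Q + 327.0) = 0.19
→ Q = 327.0·(2.160 − 0.19)/(0.19 − 0.09800) = 7002 L/s.

7000 L/s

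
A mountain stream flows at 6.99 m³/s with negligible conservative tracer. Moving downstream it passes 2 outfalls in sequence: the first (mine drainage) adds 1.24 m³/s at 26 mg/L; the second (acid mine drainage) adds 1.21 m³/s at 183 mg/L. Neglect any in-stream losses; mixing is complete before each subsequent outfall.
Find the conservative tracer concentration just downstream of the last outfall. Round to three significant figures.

Below outfall 1: Q → 8.230 m³/s, C = (6.990·0 + 1.240·26.00)/8.230 = 3.917 mg/L.
Below outfall 2: Q → 9.440 m³/s, C = (8.230·3.917 + 1.210·183.0)/9.440 = 26.87 mg/L.

26.9 mg/L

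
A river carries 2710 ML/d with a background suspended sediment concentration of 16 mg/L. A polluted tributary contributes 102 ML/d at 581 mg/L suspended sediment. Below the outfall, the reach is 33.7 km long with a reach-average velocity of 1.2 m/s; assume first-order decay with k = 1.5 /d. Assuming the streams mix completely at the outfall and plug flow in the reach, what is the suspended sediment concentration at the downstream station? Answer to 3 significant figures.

22.4 mg/L

Flow-weighted average: C = (2710·16.00 + 102.0·581.0) / 2812 = 102600/2812 = 36.49 mg/L.
Travel time t = 33.7·1000 / 1.2 = 28080 s = 7.801 h.
Applying C = C₀e^(−kt): 36.49 × 0.6141 = 22.41 mg/L.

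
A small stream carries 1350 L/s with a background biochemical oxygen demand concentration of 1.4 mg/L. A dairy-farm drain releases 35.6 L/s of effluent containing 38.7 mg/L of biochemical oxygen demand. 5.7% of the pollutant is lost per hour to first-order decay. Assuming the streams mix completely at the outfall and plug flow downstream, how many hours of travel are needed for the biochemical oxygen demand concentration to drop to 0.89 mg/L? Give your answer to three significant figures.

Flow-weighted average: C = (1350·1.400 + 35.60·38.70) / 1386 = 3268/1386 = 2.358 mg/L.
5.7%/h lost → k = −ln(1 − 0.057) = 0.05869 h⁻¹.
2.358·exp(−k·t) = 0.89 → t = ln(2.358/0.89)/k = 59780 s = 16.60 h.

16.6 h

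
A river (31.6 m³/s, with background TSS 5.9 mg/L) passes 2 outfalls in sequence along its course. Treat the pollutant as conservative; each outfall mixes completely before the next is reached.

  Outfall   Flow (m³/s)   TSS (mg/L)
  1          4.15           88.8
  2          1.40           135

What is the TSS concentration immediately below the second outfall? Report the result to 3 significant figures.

Outfall 1: combined Q = 35.75 m³/s; C = (31.60·5.900 + 4.150·88.80)/35.75 = 15.52 mg/L.
Outfall 2: combined Q = 37.15 m³/s; C = (35.75·15.52 + 1.400·135.0)/37.15 = 20.03 mg/L.

20.0 mg/L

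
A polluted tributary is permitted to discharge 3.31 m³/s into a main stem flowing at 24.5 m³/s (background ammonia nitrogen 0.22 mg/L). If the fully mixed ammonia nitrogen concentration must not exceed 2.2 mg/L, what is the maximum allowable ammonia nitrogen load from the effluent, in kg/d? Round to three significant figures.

4820 kg/d

Mass balance at the limit: 24.50·0.2200 + 3.310·Cₑ = 27.81·2.2 → Cₑ = 16.86 mg/L.
Load = 3.310 m³/s × 16.86 g/m³ × 86 400 s/d = 4820 kg/d.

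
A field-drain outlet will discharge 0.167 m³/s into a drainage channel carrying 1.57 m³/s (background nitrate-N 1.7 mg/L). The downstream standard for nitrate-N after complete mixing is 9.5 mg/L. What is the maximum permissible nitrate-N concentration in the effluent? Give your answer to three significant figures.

At the limit, (Qr·Cr + Qe·Cₑ)/(Qr + Qe) = 9.5:
Cₑ = (1.737·9.5 − 1.570·1.700) / 0.1670 = 82.83 mg/L.

82.8 mg/L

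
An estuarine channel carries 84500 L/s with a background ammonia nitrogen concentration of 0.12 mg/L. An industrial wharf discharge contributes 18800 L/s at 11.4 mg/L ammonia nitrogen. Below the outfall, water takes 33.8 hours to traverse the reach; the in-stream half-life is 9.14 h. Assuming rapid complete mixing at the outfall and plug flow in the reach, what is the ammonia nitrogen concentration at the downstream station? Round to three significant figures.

Conservation of mass: C = (84500·0.1200 + 18800·11.40) / 103300 = 224500/103300 = 2.173 mg/L.
Half-life 9.14 h → k = ln 2 / 9.14 = 0.07584 h⁻¹ = 1.820 d⁻¹.
Decay over the reach: 2.173·exp(−kt) = 2.173·0.07705 = 0.1674 mg/L.

0.167 mg/L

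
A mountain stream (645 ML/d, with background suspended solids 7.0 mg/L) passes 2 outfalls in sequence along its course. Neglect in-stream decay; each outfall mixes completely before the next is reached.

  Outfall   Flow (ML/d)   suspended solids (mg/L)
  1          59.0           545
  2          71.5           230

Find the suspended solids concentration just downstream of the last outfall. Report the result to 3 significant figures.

68.5 mg/L

Below outfall 1: Q → 704.0 ML/d, C = (645.0·7.000 + 59.00·545.0)/704.0 = 52.09 mg/L.
Below outfall 2: Q → 775.5 ML/d, C = (704.0·52.09 + 71.50·230.0)/775.5 = 68.49 mg/L.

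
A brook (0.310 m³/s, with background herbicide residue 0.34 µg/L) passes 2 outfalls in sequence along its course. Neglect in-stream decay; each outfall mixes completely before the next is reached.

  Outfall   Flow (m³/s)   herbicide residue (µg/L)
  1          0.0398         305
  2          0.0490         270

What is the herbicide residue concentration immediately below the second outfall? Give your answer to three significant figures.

After outfall 1: Q = 0.3100 + 0.03980 = 0.3498 m³/s; C = (0.3100·0.3400 + 0.03980·305.0)/0.3498 = 35.00 µg/L.
After outfall 2: Q = 0.3498 + 0.04900 = 0.3988 m³/s; C = (0.3498·35.00 + 0.04900·270.0)/0.3988 = 63.88 µg/L.

63.9 µg/L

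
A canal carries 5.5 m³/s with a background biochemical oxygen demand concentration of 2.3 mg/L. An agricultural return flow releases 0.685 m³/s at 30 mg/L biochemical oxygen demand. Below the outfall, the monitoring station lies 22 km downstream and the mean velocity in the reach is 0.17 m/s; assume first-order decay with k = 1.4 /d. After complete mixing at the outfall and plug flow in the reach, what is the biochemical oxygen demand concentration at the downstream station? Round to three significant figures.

Conservation of mass: C = (5.500·2.300 + 0.6850·30.00) / 6.185 = 33.20/6.185 = 5.368 mg/L.
Travel time t = 22·1000 / 0.17 = 129400 s = 35.95 h.
After decay, C = 5.368 × e^(−kt) = 5.368 × 0.1228 = 0.6593 mg/L.

0.659 mg/L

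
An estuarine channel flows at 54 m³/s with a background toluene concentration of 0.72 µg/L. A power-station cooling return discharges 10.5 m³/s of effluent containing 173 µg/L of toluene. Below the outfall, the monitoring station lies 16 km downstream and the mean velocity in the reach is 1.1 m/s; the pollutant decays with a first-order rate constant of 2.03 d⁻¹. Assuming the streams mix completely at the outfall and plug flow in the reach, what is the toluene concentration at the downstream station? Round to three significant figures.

After mixing, C = (54.00·0.7200 + 10.50·173.0) / 64.50 = 1855/64.50 = 28.77 µg/L.
Travel time t = 16·1000 / 1.1 = 14550 s = 4.040 h.
After decay, C = 28.77 × e^(−kt) = 28.77 × 0.7105 = 20.44 µg/L.

20.4 µg/L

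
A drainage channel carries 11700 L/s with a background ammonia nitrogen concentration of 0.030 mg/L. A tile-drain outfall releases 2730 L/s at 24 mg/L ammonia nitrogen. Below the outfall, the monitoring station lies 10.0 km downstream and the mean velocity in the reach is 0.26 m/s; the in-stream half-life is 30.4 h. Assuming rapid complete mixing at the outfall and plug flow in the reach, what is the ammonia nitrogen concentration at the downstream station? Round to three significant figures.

After mixing, C = (11700·0.03000 + 2730·24.00) / 14430 = 65870/14430 = 4.565 mg/L.
Travel time t = 10.0·1000 / 0.26 = 38460 s = 10.68 h.
Half-life 30.4 h → k = ln 2 / 30.4 = 0.02280 h⁻¹ = 0.5472 d⁻¹.
Decay over the reach: 4.565·exp(−kt) = 4.565·0.7838 = 3.578 mg/L.

3.58 mg/L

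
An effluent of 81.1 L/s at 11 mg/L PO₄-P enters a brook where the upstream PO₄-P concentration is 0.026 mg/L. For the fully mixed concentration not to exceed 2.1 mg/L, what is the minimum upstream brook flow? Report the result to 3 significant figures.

Set C_mix = 2.1: (Q·0.02600 + 81.10·11.00) / (Q + 81.10) = 2.1
→ Q = 81.10·(11.00 − 2.1)/(2.1 − 0.02600) = 348.0 L/s.

348 L/s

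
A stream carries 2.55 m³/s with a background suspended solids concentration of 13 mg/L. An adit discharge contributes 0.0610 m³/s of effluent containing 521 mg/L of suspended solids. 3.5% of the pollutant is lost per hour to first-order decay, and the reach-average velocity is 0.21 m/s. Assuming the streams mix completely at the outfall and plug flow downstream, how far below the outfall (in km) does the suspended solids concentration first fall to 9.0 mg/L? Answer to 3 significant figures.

21.6 km

Mixed concentration C = ΣQC/ΣQ = (2.550·13.00 + 0.06100·521.0) / 2.611 = 64.93/2.611 = 24.87 mg/L.
3.5%/h lost → k = −ln(1 − 0.035) = 0.03563 h⁻¹.
Set 24.87·exp(−k·t) = 9.0 → t = ln(24.87/9.0)/k = 102700 s = 28.53 h.
Distance = v·t = 0.21·102700 = 21570 m = 21.57 km.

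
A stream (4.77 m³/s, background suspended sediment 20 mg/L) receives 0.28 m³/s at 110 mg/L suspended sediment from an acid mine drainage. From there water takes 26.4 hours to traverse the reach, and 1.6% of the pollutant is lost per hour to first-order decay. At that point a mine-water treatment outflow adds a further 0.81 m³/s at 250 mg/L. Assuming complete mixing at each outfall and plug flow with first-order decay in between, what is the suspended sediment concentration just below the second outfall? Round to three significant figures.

Flow-weighted average: C = (4.770·20.00 + 0.2800·110.0) / 5.050 = 126.2/5.050 = 24.99 mg/L; combined flow 5.050 m³/s.
1.6%/h lost → k = −ln(1 − 0.016) = 0.01613 h⁻¹.
Decay over the reach: 24.99·exp(−kt) = 24.99·0.6532 = 16.32 mg/L.
At the second outfall, C = (5.050·16.32 + 0.8100·250.0) / (5.050 + 0.8100) = 48.62 mg/L.

48.6 mg/L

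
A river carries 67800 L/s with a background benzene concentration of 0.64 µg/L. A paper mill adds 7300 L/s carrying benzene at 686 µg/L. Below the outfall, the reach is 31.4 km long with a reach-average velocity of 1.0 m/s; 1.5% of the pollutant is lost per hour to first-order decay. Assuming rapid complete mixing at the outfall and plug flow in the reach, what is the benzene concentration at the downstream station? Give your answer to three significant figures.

59.0 µg/L

Mixed concentration C = ΣQC/ΣQ = (67800·0.6400 + 7300·686.0) / 75100 = 5051000/75100 = 67.26 µg/L.
Travel time t = 31.4·1000 / 1.0 = 31400 s = 8.722 h.
1.5%/h lost → k = −ln(1 − 0.015) = 0.01511 h⁻¹.
First-order decay: C = 67.26·exp(−k·t) = 67.26·0.8765 = 58.95 µg/L.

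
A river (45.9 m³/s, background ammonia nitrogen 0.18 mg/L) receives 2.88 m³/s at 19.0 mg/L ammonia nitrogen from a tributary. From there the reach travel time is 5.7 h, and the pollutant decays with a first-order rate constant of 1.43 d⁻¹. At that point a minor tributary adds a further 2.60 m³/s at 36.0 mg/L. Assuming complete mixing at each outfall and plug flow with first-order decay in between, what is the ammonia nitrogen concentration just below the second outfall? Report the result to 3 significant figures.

Flow-weighted average: C = (45.90·0.1800 + 2.880·19.00) / 48.78 = 62.98/48.78 = 1.291 mg/L; combined flow 48.78 m³/s.
First-order decay: C = 1.291·exp(−k·t) = 1.291·0.7120 = 0.9193 mg/L.
At the second outfall, C = (48.78·0.9193 + 2.600·36.00) / (48.78 + 2.600) = 2.695 mg/L.

2.69 mg/L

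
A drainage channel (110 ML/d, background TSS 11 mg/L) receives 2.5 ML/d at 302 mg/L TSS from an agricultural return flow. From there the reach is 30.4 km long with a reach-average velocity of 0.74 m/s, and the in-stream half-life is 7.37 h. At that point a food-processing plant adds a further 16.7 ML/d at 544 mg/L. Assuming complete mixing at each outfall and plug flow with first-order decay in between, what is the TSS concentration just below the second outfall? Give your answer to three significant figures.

Mixed concentration C = ΣQC/ΣQ = (110.0·11.00 + 2.500·302.0) / 112.5 = 1965/112.5 = 17.47 mg/L; combined flow 112.5 ML/d.
Travel time t = 30.4·1000 / 0.74 = 41080 s = 11.41 h.
Half-life 7.37 h → k = ln 2 / 7.37 = 0.09405 h⁻¹ = 2.257 d⁻¹.
After decay, C = 17.47 × e^(−kt) = 17.47 × 0.3419 = 5.972 mg/L.
Second outfall: C = (112.5·5.972 + 16.70·544.0)/129.2 = 75.52 mg/L.

75.5 mg/L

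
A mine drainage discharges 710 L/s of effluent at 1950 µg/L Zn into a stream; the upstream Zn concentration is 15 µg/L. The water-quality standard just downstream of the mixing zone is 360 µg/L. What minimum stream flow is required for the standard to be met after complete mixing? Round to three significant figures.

Set C_mix = 360: (Q·15.00 + 710.0·1950) / (Q + 710.0) = 360
→ Q = 710.0·(1950 − 360)/(360 − 15.00) = 3272 L/s.

3270 L/s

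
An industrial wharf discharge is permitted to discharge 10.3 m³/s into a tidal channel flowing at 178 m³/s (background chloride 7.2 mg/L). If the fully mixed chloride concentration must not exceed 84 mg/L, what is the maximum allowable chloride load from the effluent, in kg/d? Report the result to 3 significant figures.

Mass balance at the limit: 178.0·7.200 + 10.30·Cₑ = 188.3·84 → Cₑ = 1411 mg/L.
Load = 10.30 m³/s × 1411 g/m³ × 86 400 s/d = 1256000 kg/d.

1260000 kg/d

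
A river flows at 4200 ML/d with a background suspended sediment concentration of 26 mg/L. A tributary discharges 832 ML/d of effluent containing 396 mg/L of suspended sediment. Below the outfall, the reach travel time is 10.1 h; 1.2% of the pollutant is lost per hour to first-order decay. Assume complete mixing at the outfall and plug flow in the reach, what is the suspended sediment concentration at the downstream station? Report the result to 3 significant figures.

77.2 mg/L

Conservation of mass: C = (4200·26.00 + 832.0·396.0) / 5032 = 438700/5032 = 87.18 mg/L.
1.2%/h lost → k = −ln(1 − 0.012) = 0.01207 h⁻¹.
Applying C = C₀e^(−kt): 87.18 × 0.8852 = 77.17 mg/L.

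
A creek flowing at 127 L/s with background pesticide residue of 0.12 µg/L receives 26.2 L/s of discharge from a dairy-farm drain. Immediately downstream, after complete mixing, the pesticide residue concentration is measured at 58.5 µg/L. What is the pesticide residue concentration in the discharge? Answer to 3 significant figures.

Mass balance: 127.0·0.1200 + 26.20·Cₑ = 153.2·58.50
→ Cₑ = (153.2·58.50 − 127.0·0.1200) / 26.20 = 341.5 µg/L.

341 µg/L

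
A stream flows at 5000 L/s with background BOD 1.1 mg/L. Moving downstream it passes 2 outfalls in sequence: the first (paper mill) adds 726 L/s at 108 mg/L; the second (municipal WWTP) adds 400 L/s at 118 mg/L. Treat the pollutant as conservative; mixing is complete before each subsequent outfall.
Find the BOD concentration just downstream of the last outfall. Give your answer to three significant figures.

21.4 mg/L

Below outfall 1: Q → 5726 L/s, C = (5000·1.100 + 726.0·108.0)/5726 = 14.65 mg/L.
Below outfall 2: Q → 6126 L/s, C = (5726·14.65 + 400.0·118.0)/6126 = 21.40 mg/L.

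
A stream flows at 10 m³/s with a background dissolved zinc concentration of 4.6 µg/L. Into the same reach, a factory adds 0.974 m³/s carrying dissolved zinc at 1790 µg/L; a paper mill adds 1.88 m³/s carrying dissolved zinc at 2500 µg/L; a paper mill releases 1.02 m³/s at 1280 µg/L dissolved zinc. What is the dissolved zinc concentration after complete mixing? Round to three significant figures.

Flow-weighted average: C = (10.00·4.600 + 0.9740·1790 + 1.880·2500 + 1.020·1280) / 13.87 = 7795/13.87 = 561.8 µg/L.

562 µg/L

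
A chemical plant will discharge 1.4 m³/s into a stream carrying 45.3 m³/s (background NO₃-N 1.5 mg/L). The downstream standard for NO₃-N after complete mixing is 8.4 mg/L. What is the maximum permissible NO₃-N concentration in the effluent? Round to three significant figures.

232 mg/L

At the limit, (Qr·Cr + Qe·Cₑ)/(Qr + Qe) = 8.4:
Cₑ = (46.70·8.4 − 45.30·1.500) / 1.400 = 231.7 mg/L.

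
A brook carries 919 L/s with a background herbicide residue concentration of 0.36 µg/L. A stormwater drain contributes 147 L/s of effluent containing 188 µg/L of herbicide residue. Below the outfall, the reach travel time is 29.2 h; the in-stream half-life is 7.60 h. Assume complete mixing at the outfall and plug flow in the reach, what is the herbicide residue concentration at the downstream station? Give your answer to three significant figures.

After mixing, C = (919.0·0.3600 + 147.0·188.0) / 1066 = 27970/1066 = 26.24 µg/L.
Half-life 7.60 h → k = ln 2 / 7.60 = 0.09120 h⁻¹ = 2.189 d⁻¹.
After decay, C = 26.24 × e^(−kt) = 26.24 × 0.06973 = 1.829 µg/L.

1.83 µg/L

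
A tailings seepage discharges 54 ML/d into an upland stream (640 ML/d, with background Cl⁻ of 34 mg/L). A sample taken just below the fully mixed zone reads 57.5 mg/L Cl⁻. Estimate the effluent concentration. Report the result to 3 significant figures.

Mass balance: 640.0·34.00 + 54.00·Cₑ = 694.0·57.50
→ Cₑ = (694.0·57.50 − 640.0·34.00) / 54.00 = 336.0 mg/L.

336 mg/L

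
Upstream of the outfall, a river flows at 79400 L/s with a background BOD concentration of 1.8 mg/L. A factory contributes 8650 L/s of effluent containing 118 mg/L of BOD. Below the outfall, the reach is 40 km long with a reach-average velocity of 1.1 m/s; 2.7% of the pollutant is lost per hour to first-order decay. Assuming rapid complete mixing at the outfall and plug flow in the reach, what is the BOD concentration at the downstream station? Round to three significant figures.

Flow-weighted average: C = (79400·1.800 + 8650·118.0) / 88050 = 1164000/88050 = 13.22 mg/L.
Travel time t = 40·1000 / 1.1 = 36360 s = 10.10 h.
2.7%/h lost → k = −ln(1 − 0.027) = 0.02737 h⁻¹.
Applying C = C₀e^(−kt): 13.22 × 0.7585 = 10.02 mg/L.

10.0 mg/L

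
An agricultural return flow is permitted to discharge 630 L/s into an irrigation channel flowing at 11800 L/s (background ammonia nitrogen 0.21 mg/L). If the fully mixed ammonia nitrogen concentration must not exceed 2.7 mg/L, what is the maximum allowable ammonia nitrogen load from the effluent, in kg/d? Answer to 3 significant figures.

2690 kg/d

Mass balance at the limit: 11800·0.2100 + 630.0·Cₑ = 12430·2.7 → Cₑ = 49.34 mg/L.
630.0 L/s = 0.6300 m³/s. Load = 0.6300 m³/s × 49.34 g/m³ × 86 400 s/d = 2686 kg/d.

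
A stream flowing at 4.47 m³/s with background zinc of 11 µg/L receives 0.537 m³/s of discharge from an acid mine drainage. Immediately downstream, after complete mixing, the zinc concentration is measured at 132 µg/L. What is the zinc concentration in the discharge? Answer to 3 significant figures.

Mass balance: 4.470·11.00 + 0.5370·Cₑ = 5.007·132.0
→ Cₑ = (5.007·132.0 − 4.470·11.00) / 0.5370 = 1139 µg/L.

1140 µg/L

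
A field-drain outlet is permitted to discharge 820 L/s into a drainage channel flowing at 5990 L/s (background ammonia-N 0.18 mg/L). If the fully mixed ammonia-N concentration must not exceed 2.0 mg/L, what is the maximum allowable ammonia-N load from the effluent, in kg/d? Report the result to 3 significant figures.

1080 kg/d

Mass balance at the limit: 5990·0.1800 + 820.0·Cₑ = 6810·2.0 → Cₑ = 15.29 mg/L.
820.0 L/s = 0.8200 m³/s. Load = 0.8200 m³/s × 15.29 g/m³ × 86 400 s/d = 1084 kg/d.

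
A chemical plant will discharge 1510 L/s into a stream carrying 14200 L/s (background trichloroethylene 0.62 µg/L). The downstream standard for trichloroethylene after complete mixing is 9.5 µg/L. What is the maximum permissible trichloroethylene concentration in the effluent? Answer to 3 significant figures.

At the limit, (Qr·Cr + Qe·Cₑ)/(Qr + Qe) = 9.5:
Cₑ = (15710·9.5 − 14200·0.6200) / 1510 = 93.01 µg/L.

93.0 µg/L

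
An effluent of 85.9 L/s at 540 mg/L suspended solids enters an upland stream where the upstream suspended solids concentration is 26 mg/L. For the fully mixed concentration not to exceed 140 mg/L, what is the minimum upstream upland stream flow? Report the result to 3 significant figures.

Set C_mix = 140: (Q·26.00 + 85.90·540.0) / (Q + 85.90) = 140
→ Q = 85.90·(540.0 − 140)/(140 − 26.00) = 301.4 L/s.

301 L/s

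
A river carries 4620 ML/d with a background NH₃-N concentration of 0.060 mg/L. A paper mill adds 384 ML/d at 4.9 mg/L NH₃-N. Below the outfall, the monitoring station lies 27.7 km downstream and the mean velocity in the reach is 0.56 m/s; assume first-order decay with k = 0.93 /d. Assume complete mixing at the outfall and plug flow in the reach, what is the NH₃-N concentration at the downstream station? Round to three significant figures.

Flow-weighted average: C = (4620·0.06000 + 384.0·4.900) / 5004 = 2159/5004 = 0.4314 mg/L.
Travel time t = 27.7·1000 / 0.56 = 49460 s = 13.74 h.
First-order decay: C = 0.4314·exp(−k·t) = 0.4314·0.5872 = 0.2533 mg/L.

0.253 mg/L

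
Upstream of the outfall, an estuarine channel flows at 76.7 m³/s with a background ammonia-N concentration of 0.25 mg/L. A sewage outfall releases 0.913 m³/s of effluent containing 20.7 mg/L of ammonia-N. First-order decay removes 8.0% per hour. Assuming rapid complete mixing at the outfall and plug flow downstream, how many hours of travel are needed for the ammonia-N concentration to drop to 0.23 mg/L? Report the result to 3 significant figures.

9.08 h

Conservation of mass: C = (76.70·0.2500 + 0.9130·20.70) / 77.61 = 38.07/77.61 = 0.4906 mg/L.
8.0%/h lost → k = −ln(1 − 0.08) = 0.08338 h⁻¹.
0.4906·exp(−k·t) = 0.23 → t = ln(0.4906/0.23)/k = 32700 s = 9.084 h.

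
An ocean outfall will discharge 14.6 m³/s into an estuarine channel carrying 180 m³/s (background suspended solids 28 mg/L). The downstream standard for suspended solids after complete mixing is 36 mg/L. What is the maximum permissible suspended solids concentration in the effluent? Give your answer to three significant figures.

At the limit, (Qr·Cr + Qe·Cₑ)/(Qr + Qe) = 36:
Cₑ = (194.6·36 − 180.0·28.00) / 14.60 = 134.6 mg/L.

135 mg/L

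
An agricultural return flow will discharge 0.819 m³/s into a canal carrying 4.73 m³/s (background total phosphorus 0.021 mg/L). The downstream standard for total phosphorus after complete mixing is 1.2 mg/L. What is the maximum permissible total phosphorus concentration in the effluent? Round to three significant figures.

At the limit, (Qr·Cr + Qe·Cₑ)/(Qr + Qe) = 1.2:
Cₑ = (5.549·1.2 − 4.730·0.02100) / 0.8190 = 8.009 mg/L.

8.01 mg/L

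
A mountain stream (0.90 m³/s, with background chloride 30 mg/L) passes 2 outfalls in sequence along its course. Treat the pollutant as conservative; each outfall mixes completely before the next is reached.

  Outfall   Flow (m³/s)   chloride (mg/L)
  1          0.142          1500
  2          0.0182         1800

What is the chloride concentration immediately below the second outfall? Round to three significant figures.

After outfall 1: Q = 0.9000 + 0.1420 = 1.042 m³/s; C = (0.9000·30.00 + 0.1420·1500)/1.042 = 230.3 mg/L.
After outfall 2: Q = 1.042 + 0.01820 = 1.060 m³/s; C = (1.042·230.3 + 0.01820·1800)/1.060 = 257.3 mg/L.

257 mg/L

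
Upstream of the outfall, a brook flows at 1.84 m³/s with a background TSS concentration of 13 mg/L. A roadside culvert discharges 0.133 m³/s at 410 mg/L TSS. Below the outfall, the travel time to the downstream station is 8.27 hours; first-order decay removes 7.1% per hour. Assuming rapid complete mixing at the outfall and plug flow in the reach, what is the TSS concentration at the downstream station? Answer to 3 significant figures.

Flow-weighted average: C = (1.840·13.00 + 0.1330·410.0) / 1.973 = 78.45/1.973 = 39.76 mg/L.
7.1%/h lost → k = −ln(1 − 0.071) = 0.07365 h⁻¹.
Applying C = C₀e^(−kt): 39.76 × 0.5439 = 21.62 mg/L.

21.6 mg/L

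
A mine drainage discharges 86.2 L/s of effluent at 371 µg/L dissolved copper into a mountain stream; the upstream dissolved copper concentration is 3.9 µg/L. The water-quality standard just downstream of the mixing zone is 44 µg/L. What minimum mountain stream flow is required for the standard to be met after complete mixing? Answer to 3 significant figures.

703 L/s

Set C_mix = 44: (Q·3.900 + 86.20·371.0) / (Q + 86.20) = 44
→ Q = 86.20·(371.0 − 44)/(44 − 3.900) = 702.9 L/s.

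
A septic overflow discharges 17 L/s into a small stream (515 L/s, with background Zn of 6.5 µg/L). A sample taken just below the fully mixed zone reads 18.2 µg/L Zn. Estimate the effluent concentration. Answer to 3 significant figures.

373 µg/L

Mass balance: 515.0·6.500 + 17.00·Cₑ = 532.0·18.20
→ Cₑ = (532.0·18.20 − 515.0·6.500) / 17.00 = 372.6 µg/L.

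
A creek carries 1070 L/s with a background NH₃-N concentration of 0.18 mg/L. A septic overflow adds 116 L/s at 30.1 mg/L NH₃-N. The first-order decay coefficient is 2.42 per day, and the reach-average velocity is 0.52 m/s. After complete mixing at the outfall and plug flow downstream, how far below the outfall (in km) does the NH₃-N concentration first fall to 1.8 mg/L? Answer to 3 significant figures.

Mass balance: C = (1070·0.1800 + 116.0·30.10) / 1186 = 3684/1186 = 3.106 mg/L.
Set 3.106·exp(−k·t) = 1.8 → t = ln(3.106/1.8)/k = 19480 s = 5.412 h.
Distance = v·t = 0.52·19480 = 10130 m = 10.13 km.

10.1 km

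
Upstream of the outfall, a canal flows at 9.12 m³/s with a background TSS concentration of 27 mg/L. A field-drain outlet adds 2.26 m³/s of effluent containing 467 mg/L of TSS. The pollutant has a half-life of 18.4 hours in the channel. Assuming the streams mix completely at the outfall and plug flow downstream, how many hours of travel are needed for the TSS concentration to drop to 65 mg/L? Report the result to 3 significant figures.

15.0 h

Mass balance: C = (9.120·27.00 + 2.260·467.0) / 11.38 = 1302/11.38 = 114.4 mg/L.
Half-life 18.4 h → k = ln 2 / 18.4 = 0.03767 h⁻¹ = 0.9041 d⁻¹.
114.4·exp(−k·t) = 65 → t = ln(114.4/65)/k = 54010 s = 15.00 h.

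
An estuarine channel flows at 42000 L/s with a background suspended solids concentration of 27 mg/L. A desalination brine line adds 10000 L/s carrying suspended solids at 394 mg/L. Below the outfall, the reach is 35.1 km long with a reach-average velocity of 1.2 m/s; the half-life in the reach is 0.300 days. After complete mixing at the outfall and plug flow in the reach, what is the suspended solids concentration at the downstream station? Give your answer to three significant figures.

44.6 mg/L

Mass balance: C = (42000·27.00 + 10000·394.0) / 52000 = 5074000/52000 = 97.58 mg/L.
Travel time t = 35.1·1000 / 1.2 = 29250 s = 8.125 h.
Half-life 0.300 d → k = ln 2 / 0.300 = 2.310 d⁻¹.
After decay, C = 97.58 × e^(−kt) = 97.58 × 0.4574 = 44.63 mg/L.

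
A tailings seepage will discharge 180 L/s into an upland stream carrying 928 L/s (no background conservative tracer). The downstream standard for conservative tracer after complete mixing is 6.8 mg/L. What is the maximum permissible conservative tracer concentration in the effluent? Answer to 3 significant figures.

At the limit, (Qr·Cr + Qe·Cₑ)/(Qr + Qe) = 6.8:
Cₑ = (1108·6.8 − 928.0·0) / 180.0 = 41.86 mg/L.

41.9 mg/L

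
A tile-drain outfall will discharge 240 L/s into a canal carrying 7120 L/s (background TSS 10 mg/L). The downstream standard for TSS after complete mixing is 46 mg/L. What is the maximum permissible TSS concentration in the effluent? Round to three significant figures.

1110 mg/L

At the limit, (Qr·Cr + Qe·Cₑ)/(Qr + Qe) = 46:
Cₑ = (7360·46 − 7120·10.00) / 240.0 = 1114 mg/L.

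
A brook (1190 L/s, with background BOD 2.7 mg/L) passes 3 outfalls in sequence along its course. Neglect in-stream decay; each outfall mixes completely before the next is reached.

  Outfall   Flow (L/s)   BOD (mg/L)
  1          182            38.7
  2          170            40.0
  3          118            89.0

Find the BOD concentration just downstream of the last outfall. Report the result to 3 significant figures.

After outfall 1: Q = 1190 + 182.0 = 1372 L/s; C = (1190·2.700 + 182.0·38.70)/1372 = 7.476 mg/L.
After outfall 2: Q = 1372 + 170.0 = 1542 L/s; C = (1372·7.476 + 170.0·40.00)/1542 = 11.06 mg/L.
After outfall 3: Q = 1542 + 118.0 = 1660 L/s; C = (1542·11.06 + 118.0·89.00)/1660 = 16.60 mg/L.

16.6 mg/L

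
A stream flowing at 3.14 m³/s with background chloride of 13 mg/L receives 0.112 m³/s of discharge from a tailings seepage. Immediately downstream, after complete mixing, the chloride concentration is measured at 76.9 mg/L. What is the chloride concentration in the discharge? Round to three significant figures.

Mass balance: 3.140·13.00 + 0.1120·Cₑ = 3.252·76.90
→ Cₑ = (3.252·76.90 − 3.140·13.00) / 0.1120 = 1868 mg/L.

1870 mg/L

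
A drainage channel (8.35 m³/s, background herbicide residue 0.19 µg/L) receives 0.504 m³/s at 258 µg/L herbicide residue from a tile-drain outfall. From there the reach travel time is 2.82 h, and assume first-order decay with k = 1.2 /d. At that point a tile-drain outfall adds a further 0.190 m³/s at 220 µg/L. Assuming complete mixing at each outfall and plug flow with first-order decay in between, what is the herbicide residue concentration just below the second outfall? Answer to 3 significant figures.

17.3 µg/L

Mass balance: C = (8.350·0.1900 + 0.5040·258.0) / 8.854 = 131.6/8.854 = 14.87 µg/L; combined flow 8.854 m³/s.
Decay over the reach: 14.87·exp(−kt) = 14.87·0.8685 = 12.91 µg/L.
Second outfall: C = (8.854·12.91 + 0.1900·220.0)/9.044 = 17.26 µg/L.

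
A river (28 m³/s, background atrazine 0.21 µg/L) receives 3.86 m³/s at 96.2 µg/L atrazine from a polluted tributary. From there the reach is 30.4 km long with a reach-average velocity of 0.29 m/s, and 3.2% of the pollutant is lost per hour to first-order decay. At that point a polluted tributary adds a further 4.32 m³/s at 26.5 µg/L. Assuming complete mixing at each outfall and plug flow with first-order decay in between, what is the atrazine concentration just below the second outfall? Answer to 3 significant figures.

Conservation of mass: C = (28.00·0.2100 + 3.860·96.20) / 31.86 = 377.2/31.86 = 11.84 µg/L; combined flow 31.86 m³/s.
Travel time t = 30.4·1000 / 0.29 = 104800 s = 29.12 h.
3.2%/h lost → k = −ln(1 − 0.032) = 0.03252 h⁻¹.
First-order decay: C = 11.84·exp(−k·t) = 11.84·0.3879 = 4.592 µg/L.
At the second outfall, C = (31.86·4.592 + 4.320·26.50) / (31.86 + 4.320) = 7.208 µg/L.

7.21 µg/L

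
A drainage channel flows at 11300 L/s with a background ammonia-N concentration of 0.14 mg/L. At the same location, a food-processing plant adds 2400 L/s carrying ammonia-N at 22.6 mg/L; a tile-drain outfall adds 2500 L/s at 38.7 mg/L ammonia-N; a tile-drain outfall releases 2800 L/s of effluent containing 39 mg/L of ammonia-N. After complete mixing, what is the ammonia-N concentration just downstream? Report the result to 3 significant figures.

13.8 mg/L

Mass balance: C = (11300·0.1400 + 2400·22.60 + 2500·38.70 + 2800·39.00) / 19000 = 261800/19000 = 13.78 mg/L.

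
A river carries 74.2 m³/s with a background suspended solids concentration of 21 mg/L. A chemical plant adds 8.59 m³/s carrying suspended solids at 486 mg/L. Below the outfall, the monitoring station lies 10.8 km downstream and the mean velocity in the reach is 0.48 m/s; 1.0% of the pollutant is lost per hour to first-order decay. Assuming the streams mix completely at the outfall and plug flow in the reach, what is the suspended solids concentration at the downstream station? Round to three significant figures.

65.0 mg/L

Mass balance: C = (74.20·21.00 + 8.590·486.0) / 82.79 = 5733/82.79 = 69.25 mg/L.
Travel time t = 10.8·1000 / 0.48 = 22500 s = 6.250 h.
1.0%/h lost → k = −ln(1 − 0.01) = 0.01005 h⁻¹.
Applying C = C₀e^(−kt): 69.25 × 0.9391 = 65.03 mg/L.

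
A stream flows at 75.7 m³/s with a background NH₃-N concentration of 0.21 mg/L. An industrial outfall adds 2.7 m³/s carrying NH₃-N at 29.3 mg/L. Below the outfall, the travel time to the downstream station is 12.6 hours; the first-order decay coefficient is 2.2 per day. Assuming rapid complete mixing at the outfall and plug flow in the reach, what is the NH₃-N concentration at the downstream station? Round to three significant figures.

0.382 mg/L

Mass balance: C = (75.70·0.2100 + 2.700·29.30) / 78.40 = 95.01/78.40 = 1.212 mg/L.
After decay, C = 1.212 × e^(−kt) = 1.212 × 0.3151 = 0.3818 mg/L.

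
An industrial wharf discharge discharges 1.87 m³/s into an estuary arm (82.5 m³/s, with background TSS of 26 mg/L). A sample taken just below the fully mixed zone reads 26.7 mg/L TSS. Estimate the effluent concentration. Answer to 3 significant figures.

Mass balance: 82.50·26.00 + 1.870·Cₑ = 84.37·26.70
→ Cₑ = (84.37·26.70 − 82.50·26.00) / 1.870 = 57.58 mg/L.

57.6 mg/L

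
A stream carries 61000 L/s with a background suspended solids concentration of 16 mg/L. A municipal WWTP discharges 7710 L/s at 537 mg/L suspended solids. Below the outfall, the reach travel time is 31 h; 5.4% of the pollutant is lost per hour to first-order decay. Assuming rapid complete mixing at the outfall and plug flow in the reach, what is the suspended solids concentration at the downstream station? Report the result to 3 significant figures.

Conservation of mass: C = (61000·16.00 + 7710·537.0) / 68710 = 5116000/68710 = 74.46 mg/L.
5.4%/h lost → k = −ln(1 − 0.054) = 0.05551 h⁻¹.
After decay, C = 74.46 × e^(−kt) = 74.46 × 0.1789 = 13.32 mg/L.

13.3 mg/L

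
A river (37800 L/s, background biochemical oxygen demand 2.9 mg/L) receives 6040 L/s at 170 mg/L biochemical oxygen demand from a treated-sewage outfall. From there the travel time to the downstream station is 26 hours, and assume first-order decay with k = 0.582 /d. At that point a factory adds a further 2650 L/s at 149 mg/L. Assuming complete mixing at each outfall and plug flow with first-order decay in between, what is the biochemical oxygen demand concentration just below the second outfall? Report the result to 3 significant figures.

Mixed concentration C = ΣQC/ΣQ = (37800·2.900 + 6040·170.0) / 43840 = 1136000/43840 = 25.92 mg/L; combined flow 43840 L/s.
First-order decay: C = 25.92·exp(−k·t) = 25.92·0.5323 = 13.80 mg/L.
At the second outfall, C = (43840·13.80 + 2650·149.0) / (43840 + 2650) = 21.51 mg/L.

21.5 mg/L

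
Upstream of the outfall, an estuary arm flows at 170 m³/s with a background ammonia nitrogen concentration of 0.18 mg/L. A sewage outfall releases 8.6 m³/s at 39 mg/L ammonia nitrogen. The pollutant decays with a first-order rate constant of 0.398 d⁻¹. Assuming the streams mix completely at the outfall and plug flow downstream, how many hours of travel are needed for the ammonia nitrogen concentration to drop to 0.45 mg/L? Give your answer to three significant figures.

Mass balance: C = (170.0·0.1800 + 8.600·39.00) / 178.6 = 366.0/178.6 = 2.049 mg/L.
2.049·exp(−k·t) = 0.45 → t = ln(2.049/0.45)/k = 329100 s = 91.42 h.

91.4 h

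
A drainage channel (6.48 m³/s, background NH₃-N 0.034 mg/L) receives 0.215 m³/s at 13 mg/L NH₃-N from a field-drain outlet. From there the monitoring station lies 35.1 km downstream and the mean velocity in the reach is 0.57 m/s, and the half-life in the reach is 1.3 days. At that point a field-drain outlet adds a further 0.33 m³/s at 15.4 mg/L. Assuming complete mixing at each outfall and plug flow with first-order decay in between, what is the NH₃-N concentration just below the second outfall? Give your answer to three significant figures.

Flow-weighted average: C = (6.480·0.03400 + 0.2150·13.00) / 6.695 = 3.015/6.695 = 0.4504 mg/L; combined flow 6.695 m³/s.
Travel time t = 35.1·1000 / 0.57 = 61580 s = 17.11 h.
Half-life 1.3 d → k = ln 2 / 1.3 = 0.5332 d⁻¹.
Decay over the reach: 0.4504·exp(−kt) = 0.4504·0.6839 = 0.3080 mg/L.
At the second outfall, C = (6.695·0.3080 + 0.3300·15.40) / (6.695 + 0.3300) = 1.017 mg/L.

1.02 mg/L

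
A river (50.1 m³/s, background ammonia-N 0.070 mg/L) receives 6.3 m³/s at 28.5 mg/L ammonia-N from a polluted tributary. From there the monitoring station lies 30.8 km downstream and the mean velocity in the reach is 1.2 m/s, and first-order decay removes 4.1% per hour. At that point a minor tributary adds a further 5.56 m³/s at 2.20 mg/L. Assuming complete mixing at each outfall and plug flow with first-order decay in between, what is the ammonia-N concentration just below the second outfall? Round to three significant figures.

2.39 mg/L

Mixed concentration C = ΣQC/ΣQ = (50.10·0.07000 + 6.300·28.50) / 56.40 = 183.1/56.40 = 3.246 mg/L; combined flow 56.40 m³/s.
Travel time t = 30.8·1000 / 1.2 = 25670 s = 7.130 h.
4.1%/h lost → k = −ln(1 − 0.041) = 0.04186 h⁻¹.
After decay, C = 3.246 × e^(−kt) = 3.246 × 0.7419 = 2.408 mg/L.
At the second outfall, C = (56.40·2.408 + 5.560·2.200) / (56.40 + 5.560) = 2.389 mg/L.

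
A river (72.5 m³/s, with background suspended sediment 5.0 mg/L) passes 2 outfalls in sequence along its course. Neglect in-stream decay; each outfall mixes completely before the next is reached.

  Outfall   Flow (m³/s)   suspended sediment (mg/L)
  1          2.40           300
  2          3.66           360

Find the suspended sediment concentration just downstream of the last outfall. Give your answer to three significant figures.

30.6 mg/L

Outfall 1: combined Q = 74.90 m³/s; C = (72.50·5.000 + 2.400·300.0)/74.90 = 14.45 mg/L.
Outfall 2: combined Q = 78.56 m³/s; C = (74.90·14.45 + 3.660·360.0)/78.56 = 30.55 mg/L.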